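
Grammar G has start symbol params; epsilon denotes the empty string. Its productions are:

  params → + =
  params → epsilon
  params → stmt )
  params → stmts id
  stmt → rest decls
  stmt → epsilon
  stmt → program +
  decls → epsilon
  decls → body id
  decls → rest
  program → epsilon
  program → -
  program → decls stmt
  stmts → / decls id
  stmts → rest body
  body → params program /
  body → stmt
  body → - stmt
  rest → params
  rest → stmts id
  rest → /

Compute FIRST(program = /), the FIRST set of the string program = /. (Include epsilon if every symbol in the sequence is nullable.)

{ ), +, -, /, =, id }

Add FIRST(program)\{epsilon} = { ), +, -, /, id }; program is nullable, continue.
= is a terminal; add {=} and stop.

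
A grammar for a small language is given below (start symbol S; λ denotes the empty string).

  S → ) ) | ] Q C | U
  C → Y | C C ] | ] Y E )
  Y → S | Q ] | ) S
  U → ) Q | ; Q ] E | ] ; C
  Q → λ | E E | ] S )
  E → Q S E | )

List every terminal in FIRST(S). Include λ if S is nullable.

S → ) ) contributes {)}.
S → ] Q C contributes {]}.
From S → U: add FIRST(U) = { ), ;, ] }.
Union: FIRST(S) = { ), ;, ] }.

{ ), ;, ] }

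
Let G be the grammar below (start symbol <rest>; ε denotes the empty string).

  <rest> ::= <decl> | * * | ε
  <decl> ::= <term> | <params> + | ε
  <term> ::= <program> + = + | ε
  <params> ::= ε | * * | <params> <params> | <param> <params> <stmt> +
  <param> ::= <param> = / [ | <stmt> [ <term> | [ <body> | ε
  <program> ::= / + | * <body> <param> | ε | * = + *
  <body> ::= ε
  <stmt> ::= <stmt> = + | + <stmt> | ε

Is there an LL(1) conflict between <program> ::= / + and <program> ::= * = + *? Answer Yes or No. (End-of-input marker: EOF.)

FIRST(/ +) = { / } and FIRST(* = + *) = { * }.
The FIRST sets are disjoint and neither alternative is nullable — no conflict.

No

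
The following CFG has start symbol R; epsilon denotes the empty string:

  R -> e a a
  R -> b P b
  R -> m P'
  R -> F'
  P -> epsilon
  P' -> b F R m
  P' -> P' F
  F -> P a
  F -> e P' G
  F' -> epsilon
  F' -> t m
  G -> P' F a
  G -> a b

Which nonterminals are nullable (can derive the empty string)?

{ F', P, R }

Directly nullable (have an epsilon-production): P, F'.
R -> F' with every symbol nullable, so R is nullable.
No other nonterminal has a production whose RHS symbols are all nullable.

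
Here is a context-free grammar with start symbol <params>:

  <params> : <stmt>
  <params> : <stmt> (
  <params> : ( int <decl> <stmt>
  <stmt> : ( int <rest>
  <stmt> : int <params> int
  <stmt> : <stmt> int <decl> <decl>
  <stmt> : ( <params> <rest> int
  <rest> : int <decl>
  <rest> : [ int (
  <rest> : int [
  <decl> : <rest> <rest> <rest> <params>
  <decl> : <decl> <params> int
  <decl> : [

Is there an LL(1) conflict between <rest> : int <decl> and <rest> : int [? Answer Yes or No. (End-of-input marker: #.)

Yes

FIRST(int <decl>) = { int } and FIRST(int [) = { int }.
Both contain int, so the two alternatives are not disjoint — LL(1) conflict.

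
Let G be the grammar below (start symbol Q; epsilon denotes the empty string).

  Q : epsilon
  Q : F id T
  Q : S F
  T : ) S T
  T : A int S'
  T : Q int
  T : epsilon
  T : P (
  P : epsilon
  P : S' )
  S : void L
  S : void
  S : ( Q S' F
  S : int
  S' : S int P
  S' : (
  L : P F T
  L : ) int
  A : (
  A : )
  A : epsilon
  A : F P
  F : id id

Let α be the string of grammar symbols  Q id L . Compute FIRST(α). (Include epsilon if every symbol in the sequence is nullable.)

{ (, id, int, void }

Add FIRST(Q)\{epsilon} = { (, id, int, void }; Q is nullable, continue.
id is a terminal; add {id} and stop.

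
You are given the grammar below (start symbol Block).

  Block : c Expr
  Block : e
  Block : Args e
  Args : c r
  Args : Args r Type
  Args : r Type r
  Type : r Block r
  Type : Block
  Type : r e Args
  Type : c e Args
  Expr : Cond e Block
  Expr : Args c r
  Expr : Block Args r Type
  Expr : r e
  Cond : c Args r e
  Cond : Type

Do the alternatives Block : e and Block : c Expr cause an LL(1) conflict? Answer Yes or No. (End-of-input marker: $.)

No

FIRST(e) = { e } and FIRST(c Expr) = { c }.
The FIRST sets are disjoint and neither alternative is nullable — no conflict.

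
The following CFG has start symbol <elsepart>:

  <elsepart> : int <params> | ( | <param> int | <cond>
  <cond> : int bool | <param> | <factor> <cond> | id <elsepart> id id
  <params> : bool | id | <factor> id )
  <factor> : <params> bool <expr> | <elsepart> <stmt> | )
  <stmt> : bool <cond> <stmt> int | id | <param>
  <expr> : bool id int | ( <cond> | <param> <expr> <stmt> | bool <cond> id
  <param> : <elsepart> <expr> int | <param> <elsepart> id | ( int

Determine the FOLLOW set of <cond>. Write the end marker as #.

In <elsepart> : <cond>: <cond> is at the end, add FOLLOW(<elsepart>) = { #, (, ), bool, id, int }.
In <cond> : <factor> <cond>: <cond> is at the end, add FOLLOW(<cond>) = { #, (, ), bool, id, int }.
In <stmt> : bool <cond> <stmt> int: add FIRST(<stmt> int) = { (, ), bool, id, int }.
In <expr> : ( <cond>: <cond> is at the end, add FOLLOW(<expr>) = { (, ), bool, id, int }.
In <expr> : bool <cond> id: add FIRST(id) = { id }.
Union: FOLLOW(<cond>) = { #, (, ), bool, id, int }.

{ #, (, ), bool, id, int }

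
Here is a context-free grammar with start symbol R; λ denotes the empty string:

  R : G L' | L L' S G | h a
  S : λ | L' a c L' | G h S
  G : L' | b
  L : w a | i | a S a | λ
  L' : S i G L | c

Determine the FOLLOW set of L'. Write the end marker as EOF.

In R : G L': L' is at the end, add FOLLOW(R) = { EOF }.
In R : L L' S G: add FIRST(S G) = { b, c, i }.
In S : L' a c L': add FIRST(a c L') = { a }.
In S : L' a c L': L' is at the end, add FOLLOW(S) = { a, b, c, i }.
In G : L': L' is at the end, add FOLLOW(G) = { EOF, a, b, c, h, i, w }.
Union: FOLLOW(L') = { EOF, a, b, c, h, i, w }.

{ EOF, a, b, c, h, i, w }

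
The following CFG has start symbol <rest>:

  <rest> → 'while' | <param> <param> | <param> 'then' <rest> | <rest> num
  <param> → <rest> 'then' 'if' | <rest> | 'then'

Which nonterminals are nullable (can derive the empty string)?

No nonterminal has an empty production or an RHS whose symbols are all nullable.

{ } (none)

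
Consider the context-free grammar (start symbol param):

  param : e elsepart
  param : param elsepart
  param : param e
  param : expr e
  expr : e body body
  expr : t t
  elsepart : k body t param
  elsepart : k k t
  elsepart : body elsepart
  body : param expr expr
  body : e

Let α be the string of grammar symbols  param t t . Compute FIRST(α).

{ e, t }

Add FIRST(param) = { e, t }; param is not nullable, stop.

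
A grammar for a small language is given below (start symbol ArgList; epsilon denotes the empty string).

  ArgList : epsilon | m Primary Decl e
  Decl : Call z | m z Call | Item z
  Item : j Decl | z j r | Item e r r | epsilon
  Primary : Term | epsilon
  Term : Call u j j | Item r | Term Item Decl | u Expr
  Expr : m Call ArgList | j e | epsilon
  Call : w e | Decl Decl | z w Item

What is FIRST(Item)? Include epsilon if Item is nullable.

{ e, j, z, epsilon }

Item : j Decl contributes {j}.
Item : z j r contributes {z}.
From Item : Item e r r: Item nullable, take FIRST(Item) ∪ {e} = { e, j, z }.
Item : epsilon contributes epsilon.
Union: FIRST(Item) = { e, j, z, epsilon }.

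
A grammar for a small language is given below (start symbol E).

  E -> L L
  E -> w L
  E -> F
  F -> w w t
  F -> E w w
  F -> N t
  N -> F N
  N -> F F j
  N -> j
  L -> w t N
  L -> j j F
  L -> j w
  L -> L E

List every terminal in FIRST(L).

{ j, w }

L -> w t N contributes {w}.
L -> j j F contributes {j}.
L -> j w contributes {j}.
From L -> L E: add FIRST(L) = { j, w }.
Union: FIRST(L) = { j, w }.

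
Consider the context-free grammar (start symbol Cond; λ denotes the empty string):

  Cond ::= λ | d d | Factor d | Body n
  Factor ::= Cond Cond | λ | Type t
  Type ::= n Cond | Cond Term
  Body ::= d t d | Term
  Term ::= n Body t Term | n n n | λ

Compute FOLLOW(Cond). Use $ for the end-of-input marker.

{ $, d, n, t }

Cond is the start symbol, so $ ∈ FOLLOW(Cond).
In Factor ::= Cond Cond: add FIRST(Cond)\{λ} = { d, n, t }.
  Since Cond is nullable, also add FOLLOW(Factor) = { d }.
In Factor ::= Cond Cond: Cond is at the end, add FOLLOW(Factor) = { d }.
In Type ::= n Cond: Cond is at the end, add FOLLOW(Type) = { t }.
In Type ::= Cond Term: add FIRST(Term)\{λ} = { n }.
  Since Term is nullable, also add FOLLOW(Type) = { t }.
Union: FOLLOW(Cond) = { $, d, n, t }.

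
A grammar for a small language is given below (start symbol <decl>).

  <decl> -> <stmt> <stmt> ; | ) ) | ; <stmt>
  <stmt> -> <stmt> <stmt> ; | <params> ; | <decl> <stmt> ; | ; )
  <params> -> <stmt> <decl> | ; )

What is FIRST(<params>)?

{ ), ; }

From <params> -> <stmt> <decl>: add FIRST(<stmt>) = { ), ; }.
<params> -> ; ) contributes {;}.
Union: FIRST(<params>) = { ), ; }.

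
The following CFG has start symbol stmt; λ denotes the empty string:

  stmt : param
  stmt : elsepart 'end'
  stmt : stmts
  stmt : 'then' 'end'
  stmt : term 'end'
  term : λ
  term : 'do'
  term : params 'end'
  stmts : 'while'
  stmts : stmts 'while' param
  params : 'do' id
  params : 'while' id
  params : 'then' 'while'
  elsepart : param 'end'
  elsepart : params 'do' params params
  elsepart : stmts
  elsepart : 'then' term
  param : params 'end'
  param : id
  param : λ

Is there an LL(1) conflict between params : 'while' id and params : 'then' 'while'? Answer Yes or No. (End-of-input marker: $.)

FIRST('while' id) = { 'while' } and FIRST('then' 'while') = { 'then' }.
The FIRST sets are disjoint and neither alternative is nullable — no conflict.

No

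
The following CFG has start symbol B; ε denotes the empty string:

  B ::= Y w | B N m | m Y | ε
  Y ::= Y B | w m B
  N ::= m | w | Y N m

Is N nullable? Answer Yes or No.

No

Nullable nonterminals: B.
No production of N has an RHS whose symbols are all nullable, so N is not nullable.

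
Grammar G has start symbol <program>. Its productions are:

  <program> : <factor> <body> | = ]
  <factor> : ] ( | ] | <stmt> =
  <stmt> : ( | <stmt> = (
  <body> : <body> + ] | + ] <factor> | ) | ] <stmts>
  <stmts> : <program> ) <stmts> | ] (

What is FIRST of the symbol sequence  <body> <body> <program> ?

Add FIRST(<body>) = { ), +, ] }; <body> is not nullable, stop.

{ ), +, ] }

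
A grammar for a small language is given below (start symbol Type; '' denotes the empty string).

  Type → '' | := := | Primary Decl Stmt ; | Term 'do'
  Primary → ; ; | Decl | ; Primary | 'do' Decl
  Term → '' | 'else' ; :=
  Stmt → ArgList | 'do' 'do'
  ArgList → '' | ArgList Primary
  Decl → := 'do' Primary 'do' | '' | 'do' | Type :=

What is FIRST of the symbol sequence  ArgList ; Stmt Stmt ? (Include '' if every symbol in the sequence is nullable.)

Add FIRST(ArgList)\{''} = { 'do', 'else', :=, ; }; ArgList is nullable, continue.
; is a terminal; add {;} and stop.

{ 'do', 'else', :=, ; }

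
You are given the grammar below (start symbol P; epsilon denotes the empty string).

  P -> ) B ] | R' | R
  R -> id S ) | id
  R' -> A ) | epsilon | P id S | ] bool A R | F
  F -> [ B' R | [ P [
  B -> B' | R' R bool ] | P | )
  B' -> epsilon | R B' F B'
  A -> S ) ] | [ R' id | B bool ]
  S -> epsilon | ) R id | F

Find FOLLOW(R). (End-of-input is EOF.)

In P -> R: R is at the end, add FOLLOW(P) = { EOF, [, ], bool, id }.
In R' -> ] bool A R: R is at the end, add FOLLOW(R') = { EOF, [, ], bool, id }.
In F -> [ B' R: R is at the end, add FOLLOW(F) = { EOF, ), [, ], bool, id }.
In B -> R' R bool ]: add FIRST(bool ]) = { bool }.
In B' -> R B' F B': add FIRST(B' F B') = { [, id }.
In S -> ) R id: add FIRST(id) = { id }.
Union: FOLLOW(R) = { EOF, ), [, ], bool, id }.

{ EOF, ), [, ], bool, id }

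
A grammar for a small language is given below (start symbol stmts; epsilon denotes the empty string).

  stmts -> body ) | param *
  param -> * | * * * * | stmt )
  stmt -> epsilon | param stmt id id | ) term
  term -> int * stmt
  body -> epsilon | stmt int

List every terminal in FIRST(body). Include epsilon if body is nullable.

body -> epsilon contributes epsilon.
From body -> stmt int: stmt nullable, take FIRST(stmt) ∪ {int} = { ), *, int }.
Union: FIRST(body) = { ), *, int, epsilon }.

{ ), *, int, epsilon }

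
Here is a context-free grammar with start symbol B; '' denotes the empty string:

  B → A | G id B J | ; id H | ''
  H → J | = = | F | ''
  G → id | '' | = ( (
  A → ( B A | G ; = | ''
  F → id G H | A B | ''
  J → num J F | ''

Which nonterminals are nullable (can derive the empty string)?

Directly nullable (have an ''-production): B, H, G, A, F, J.

{ A, B, F, G, H, J }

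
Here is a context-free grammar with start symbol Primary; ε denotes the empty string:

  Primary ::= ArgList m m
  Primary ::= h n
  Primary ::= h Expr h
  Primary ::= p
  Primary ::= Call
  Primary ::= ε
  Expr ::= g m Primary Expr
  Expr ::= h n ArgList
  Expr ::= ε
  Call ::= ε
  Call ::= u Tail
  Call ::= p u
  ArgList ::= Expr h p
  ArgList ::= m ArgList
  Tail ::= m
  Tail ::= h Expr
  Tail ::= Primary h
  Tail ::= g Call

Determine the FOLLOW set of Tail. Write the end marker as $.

{ $, g, h }

In Call ::= u Tail: Tail is at the end, add FOLLOW(Call) = { $, g, h }.
Union: FOLLOW(Tail) = { $, g, h }.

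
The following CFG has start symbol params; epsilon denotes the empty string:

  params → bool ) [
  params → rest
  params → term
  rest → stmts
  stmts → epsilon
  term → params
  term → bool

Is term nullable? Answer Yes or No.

Yes

term → params and each of params is nullable, so term ⇒* epsilon.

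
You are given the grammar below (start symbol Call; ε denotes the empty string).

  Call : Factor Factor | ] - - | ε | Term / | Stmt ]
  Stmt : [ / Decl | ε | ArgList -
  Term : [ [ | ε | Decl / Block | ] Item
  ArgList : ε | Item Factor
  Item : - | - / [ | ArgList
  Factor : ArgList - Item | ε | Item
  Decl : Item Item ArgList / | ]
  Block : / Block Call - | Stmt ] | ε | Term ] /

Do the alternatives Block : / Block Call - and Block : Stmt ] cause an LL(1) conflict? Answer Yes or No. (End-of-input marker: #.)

FIRST(/ Block Call -) = { / } and FIRST(Stmt ]) = { -, [, ] }.
The FIRST sets are disjoint and neither alternative is nullable — no conflict.

No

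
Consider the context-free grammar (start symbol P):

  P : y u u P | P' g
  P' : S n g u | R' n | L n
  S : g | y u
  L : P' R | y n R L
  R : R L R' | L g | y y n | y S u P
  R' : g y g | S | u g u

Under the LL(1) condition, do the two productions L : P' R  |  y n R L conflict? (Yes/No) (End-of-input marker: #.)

Yes

FIRST(P' R) = { g, u, y } and FIRST(y n R L) = { y }.
Both contain y, so the two alternatives are not disjoint — LL(1) conflict.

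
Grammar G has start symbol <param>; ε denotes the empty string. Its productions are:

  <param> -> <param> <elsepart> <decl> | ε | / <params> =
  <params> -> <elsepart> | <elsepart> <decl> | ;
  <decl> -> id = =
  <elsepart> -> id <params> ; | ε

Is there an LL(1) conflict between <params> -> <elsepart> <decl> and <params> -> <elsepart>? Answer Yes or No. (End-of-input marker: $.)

FIRST(<elsepart> <decl>) = { id } and FIRST(<elsepart>) = { id, ε }.
Both contain id, so the two alternatives are not disjoint — LL(1) conflict.

Yes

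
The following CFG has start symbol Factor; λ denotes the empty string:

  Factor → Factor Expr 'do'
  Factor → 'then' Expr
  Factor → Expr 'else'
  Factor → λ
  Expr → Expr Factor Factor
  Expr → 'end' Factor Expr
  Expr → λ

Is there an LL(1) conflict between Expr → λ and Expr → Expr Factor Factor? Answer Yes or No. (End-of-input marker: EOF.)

FIRST(λ) = { λ } and FIRST(Expr Factor Factor) = { 'do', 'else', 'end', 'then', λ }.
Both alternatives are nullable, violating the LL(1) condition.

Yes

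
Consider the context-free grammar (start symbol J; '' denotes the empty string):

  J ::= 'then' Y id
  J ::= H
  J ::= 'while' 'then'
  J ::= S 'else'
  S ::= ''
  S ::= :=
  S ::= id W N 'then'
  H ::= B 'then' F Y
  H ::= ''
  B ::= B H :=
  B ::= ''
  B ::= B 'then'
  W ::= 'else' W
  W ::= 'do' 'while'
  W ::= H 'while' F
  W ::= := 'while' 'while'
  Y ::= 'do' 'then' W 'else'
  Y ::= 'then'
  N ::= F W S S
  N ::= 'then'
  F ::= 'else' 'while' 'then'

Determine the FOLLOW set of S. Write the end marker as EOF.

In J ::= S 'else': add FIRST('else') = { 'else' }.
In N ::= F W S S: add FIRST(S)\{''} = { :=, id }.
  Since S is nullable, also add FOLLOW(N) = { 'then' }.
In N ::= F W S S: S is at the end, add FOLLOW(N) = { 'then' }.
Union: FOLLOW(S) = { 'else', 'then', :=, id }.

{ 'else', 'then', :=, id }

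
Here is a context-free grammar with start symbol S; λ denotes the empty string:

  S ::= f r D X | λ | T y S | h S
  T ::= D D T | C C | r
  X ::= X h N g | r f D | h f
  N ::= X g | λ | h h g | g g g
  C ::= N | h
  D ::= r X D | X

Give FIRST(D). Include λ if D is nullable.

D ::= r X D contributes {r}.
From D ::= X: add FIRST(X) = { h, r }.
Union: FIRST(D) = { h, r }.

{ h, r }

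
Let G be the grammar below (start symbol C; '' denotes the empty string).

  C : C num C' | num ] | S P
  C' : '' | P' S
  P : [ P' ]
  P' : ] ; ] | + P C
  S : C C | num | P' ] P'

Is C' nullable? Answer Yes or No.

C' has an ''-production, so C' ⇒ ''.

Yes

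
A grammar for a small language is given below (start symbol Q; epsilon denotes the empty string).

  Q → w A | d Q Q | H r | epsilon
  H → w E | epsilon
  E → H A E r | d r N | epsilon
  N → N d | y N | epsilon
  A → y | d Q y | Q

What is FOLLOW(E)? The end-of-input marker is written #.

{ d, r, w, y }

In H → w E: E is at the end, add FOLLOW(H) = { d, r, w, y }.
In E → H A E r: add FIRST(r) = { r }.
Union: FOLLOW(E) = { d, r, w, y }.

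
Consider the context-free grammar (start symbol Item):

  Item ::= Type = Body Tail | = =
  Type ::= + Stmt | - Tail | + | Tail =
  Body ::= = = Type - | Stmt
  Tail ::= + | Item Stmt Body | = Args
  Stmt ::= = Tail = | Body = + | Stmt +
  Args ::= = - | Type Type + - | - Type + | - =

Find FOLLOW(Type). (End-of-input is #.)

{ +, -, = }

In Item ::= Type = Body Tail: add FIRST(= Body Tail) = { = }.
In Body ::= = = Type -: add FIRST(-) = { - }.
In Args ::= Type Type + -: add FIRST(Type + -) = { +, -, = }.
In Args ::= Type Type + -: add FIRST(+ -) = { + }.
In Args ::= - Type +: add FIRST(+) = { + }.
Union: FOLLOW(Type) = { +, -, = }.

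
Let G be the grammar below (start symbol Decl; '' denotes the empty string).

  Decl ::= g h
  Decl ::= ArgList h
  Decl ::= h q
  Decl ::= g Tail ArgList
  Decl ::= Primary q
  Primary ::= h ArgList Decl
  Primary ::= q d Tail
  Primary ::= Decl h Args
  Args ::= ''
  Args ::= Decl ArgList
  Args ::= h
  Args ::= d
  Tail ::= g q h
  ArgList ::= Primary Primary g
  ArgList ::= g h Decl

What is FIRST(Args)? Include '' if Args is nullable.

{ d, g, h, q, '' }

Args ::= '' contributes ''.
From Args ::= Decl ArgList: add FIRST(Decl) = { g, h, q }.
Args ::= h contributes {h}.
Args ::= d contributes {d}.
Union: FIRST(Args) = { d, g, h, q, '' }.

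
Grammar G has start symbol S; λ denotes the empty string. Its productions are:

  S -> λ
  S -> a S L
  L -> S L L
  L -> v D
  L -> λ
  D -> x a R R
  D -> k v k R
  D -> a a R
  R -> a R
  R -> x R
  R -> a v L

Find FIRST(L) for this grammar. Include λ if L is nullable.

From L -> S L L: S, L, L nullable, take FIRST(S) ∪ FIRST(L) ∪ FIRST(L) = { a, v }; also λ since the whole RHS is nullable.
L -> v D contributes {v}.
L -> λ contributes λ.
Union: FIRST(L) = { a, v, λ }.

{ a, v, λ }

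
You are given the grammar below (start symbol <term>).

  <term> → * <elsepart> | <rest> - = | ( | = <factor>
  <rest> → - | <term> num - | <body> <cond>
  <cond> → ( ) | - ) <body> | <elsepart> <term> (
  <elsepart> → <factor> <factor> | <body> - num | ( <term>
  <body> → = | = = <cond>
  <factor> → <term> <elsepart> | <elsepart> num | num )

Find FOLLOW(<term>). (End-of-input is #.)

{ #, (, *, -, =, num }

<term> is the start symbol, so # ∈ FOLLOW(<term>).
In <rest> → <term> num -: add FIRST(num -) = { num }.
In <cond> → <elsepart> <term> (: add FIRST(() = { ( }.
In <elsepart> → ( <term>: <term> is at the end, add FOLLOW(<elsepart>) = { #, (, *, -, =, num }.
In <factor> → <term> <elsepart>: add FIRST(<elsepart>) = { (, *, -, =, num }.
Union: FOLLOW(<term>) = { #, (, *, -, =, num }.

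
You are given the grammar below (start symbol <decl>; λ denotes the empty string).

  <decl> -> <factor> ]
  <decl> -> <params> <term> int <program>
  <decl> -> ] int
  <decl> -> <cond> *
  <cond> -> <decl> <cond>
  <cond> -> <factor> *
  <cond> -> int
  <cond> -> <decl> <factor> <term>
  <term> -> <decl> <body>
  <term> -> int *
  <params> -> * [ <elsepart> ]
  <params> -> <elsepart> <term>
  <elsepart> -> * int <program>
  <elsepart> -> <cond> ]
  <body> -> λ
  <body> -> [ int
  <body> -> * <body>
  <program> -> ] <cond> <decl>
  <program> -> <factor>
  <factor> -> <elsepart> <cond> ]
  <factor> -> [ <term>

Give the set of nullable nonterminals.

Directly nullable (have an λ-production): <body>.
No other nonterminal has a production whose RHS symbols are all nullable.

{ <body> }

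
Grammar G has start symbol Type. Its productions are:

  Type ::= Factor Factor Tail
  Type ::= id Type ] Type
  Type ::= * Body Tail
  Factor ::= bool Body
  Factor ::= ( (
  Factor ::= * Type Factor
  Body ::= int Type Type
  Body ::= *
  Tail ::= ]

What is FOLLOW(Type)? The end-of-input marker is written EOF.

Type is the start symbol, so EOF ∈ FOLLOW(Type).
In Type ::= id Type ] Type: add FIRST(] Type) = { ] }.
In Type ::= id Type ] Type: Type is at the end, add FOLLOW(Type) = { EOF, (, *, ], bool, id }.
In Factor ::= * Type Factor: add FIRST(Factor) = { (, *, bool }.
In Body ::= int Type Type: add FIRST(Type) = { (, *, bool, id }.
In Body ::= int Type Type: Type is at the end, add FOLLOW(Body) = { (, *, ], bool }.
Union: FOLLOW(Type) = { EOF, (, *, ], bool, id }.

{ EOF, (, *, ], bool, id }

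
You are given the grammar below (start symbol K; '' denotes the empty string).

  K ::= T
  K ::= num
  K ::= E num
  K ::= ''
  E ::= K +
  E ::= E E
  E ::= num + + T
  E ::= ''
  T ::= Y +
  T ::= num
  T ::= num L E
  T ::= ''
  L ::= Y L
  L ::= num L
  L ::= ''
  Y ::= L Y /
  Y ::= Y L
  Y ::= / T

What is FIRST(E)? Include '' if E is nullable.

{ +, /, num, '' }

From E ::= K +: K nullable, take FIRST(K) ∪ {+} = { +, /, num }.
From E ::= E E: E, E nullable, take FIRST(E) ∪ FIRST(E) = { +, /, num }; also '' since the whole RHS is nullable.
E ::= num + + T contributes {num}.
E ::= '' contributes ''.
Union: FIRST(E) = { +, /, num, '' }.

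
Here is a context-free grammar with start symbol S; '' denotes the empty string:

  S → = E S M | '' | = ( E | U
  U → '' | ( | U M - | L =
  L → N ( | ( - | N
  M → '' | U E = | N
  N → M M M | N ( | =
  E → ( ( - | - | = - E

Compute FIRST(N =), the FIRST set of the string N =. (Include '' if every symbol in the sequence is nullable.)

Add FIRST(N)\{''} = { (, -, = }; N is nullable, continue.
= is a terminal; add {=} and stop.

{ (, -, = }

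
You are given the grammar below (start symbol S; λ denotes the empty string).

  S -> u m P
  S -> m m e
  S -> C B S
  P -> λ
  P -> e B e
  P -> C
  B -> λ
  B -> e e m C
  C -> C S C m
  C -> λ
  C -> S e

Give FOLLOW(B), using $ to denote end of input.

{ e, m, u }

In S -> C B S: add FIRST(S) = { e, m, u }.
In P -> e B e: add FIRST(e) = { e }.
Union: FOLLOW(B) = { e, m, u }.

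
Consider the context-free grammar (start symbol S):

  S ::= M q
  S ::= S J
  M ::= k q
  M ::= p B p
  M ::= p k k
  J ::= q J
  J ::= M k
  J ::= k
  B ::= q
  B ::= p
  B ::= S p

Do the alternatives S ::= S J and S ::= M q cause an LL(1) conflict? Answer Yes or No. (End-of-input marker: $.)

Yes

FIRST(S J) = { k, p } and FIRST(M q) = { k, p }.
Both contain k, so the two alternatives are not disjoint — LL(1) conflict.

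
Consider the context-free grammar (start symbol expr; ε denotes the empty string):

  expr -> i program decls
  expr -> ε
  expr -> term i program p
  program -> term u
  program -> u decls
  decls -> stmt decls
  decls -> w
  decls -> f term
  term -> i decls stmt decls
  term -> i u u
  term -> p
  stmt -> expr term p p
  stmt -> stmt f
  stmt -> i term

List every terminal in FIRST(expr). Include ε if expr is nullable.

expr -> i program decls contributes {i}.
expr -> ε contributes ε.
From expr -> term i program p: add FIRST(term) = { i, p }.
Union: FIRST(expr) = { i, p, ε }.

{ i, p, ε }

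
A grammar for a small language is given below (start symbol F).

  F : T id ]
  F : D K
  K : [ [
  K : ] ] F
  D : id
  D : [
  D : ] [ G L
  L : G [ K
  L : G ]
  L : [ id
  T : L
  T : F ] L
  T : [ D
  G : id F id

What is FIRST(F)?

{ [, ], id }

From F : T id ]: add FIRST(T) = { [, ], id }.
From F : D K: add FIRST(D) = { [, ], id }.
Union: FIRST(F) = { [, ], id }.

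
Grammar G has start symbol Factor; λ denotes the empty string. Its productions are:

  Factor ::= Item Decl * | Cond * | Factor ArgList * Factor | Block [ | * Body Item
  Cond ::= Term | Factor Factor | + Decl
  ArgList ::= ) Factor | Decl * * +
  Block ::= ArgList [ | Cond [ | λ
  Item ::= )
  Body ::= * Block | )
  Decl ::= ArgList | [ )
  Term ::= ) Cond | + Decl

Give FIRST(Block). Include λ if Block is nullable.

{ ), *, +, [, λ }

From Block ::= ArgList [: add FIRST(ArgList) = { ), [ }.
From Block ::= Cond [: add FIRST(Cond) = { ), *, +, [ }.
Block ::= λ contributes λ.
Union: FIRST(Block) = { ), *, +, [, λ }.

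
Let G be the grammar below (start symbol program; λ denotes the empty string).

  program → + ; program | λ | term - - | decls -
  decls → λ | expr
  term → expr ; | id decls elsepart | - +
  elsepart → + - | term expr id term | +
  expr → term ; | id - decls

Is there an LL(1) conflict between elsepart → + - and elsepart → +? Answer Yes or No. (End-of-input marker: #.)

Yes

FIRST(+ -) = { + } and FIRST(+) = { + }.
Both contain +, so the two alternatives are not disjoint — LL(1) conflict.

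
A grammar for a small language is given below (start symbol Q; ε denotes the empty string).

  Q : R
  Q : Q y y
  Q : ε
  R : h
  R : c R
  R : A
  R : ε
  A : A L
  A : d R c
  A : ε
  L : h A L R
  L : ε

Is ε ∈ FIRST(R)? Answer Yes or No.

R has an ε-production, so R ⇒ ε.

Yes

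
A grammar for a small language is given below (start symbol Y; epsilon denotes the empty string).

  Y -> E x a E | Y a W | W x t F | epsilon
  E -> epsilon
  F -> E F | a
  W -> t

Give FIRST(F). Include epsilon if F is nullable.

From F -> E F: E nullable, take FIRST(E) ∪ FIRST(F) = { a }.
F -> a contributes {a}.
Union: FIRST(F) = { a }.

{ a }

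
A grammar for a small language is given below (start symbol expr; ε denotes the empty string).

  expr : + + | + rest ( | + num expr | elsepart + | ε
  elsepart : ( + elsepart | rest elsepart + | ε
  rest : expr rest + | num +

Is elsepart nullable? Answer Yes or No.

Yes

elsepart has an ε-production, so elsepart ⇒ ε.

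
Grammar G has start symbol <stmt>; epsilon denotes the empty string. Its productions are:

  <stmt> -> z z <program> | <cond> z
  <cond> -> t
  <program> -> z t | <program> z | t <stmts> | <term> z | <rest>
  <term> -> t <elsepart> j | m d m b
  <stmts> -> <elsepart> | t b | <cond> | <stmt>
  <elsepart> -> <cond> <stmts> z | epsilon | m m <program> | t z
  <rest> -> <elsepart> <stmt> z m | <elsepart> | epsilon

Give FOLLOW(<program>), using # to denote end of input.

{ #, j, t, z }

In <stmt> -> z z <program>: <program> is at the end, add FOLLOW(<stmt>) = { #, j, t, z }.
In <program> -> <program> z: add FIRST(z) = { z }.
In <elsepart> -> m m <program>: <program> is at the end, add FOLLOW(<elsepart>) = { #, j, t, z }.
Union: FOLLOW(<program>) = { #, j, t, z }.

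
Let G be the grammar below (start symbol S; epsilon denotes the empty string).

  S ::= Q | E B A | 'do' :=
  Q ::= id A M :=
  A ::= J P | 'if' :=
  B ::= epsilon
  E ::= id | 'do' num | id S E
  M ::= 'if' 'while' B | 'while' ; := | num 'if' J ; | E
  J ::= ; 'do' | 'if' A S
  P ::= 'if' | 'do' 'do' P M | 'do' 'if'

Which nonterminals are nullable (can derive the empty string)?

Directly nullable (have an epsilon-production): B.
No other nonterminal has a production whose RHS symbols are all nullable.

{ B }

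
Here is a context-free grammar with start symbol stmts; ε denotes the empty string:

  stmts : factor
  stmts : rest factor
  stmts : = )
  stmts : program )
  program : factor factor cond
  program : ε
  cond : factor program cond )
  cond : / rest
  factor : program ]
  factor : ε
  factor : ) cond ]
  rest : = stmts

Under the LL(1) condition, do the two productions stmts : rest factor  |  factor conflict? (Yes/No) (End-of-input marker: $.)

No

FIRST(rest factor) = { = } and FIRST(factor) = { ), /, ], ε }.
The second is nullable but FOLLOW(stmts) = { $, ), /, ] } is disjoint from FIRST of the first.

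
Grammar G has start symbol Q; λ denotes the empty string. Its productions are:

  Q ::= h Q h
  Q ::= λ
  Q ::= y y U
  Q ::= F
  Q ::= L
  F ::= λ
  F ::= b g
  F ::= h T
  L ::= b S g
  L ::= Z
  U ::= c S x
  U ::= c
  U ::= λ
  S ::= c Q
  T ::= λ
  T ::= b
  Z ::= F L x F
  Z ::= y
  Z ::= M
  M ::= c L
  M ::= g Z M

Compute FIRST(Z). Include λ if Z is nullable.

From Z ::= F L x F: F nullable, take FIRST(F) ∪ FIRST(L) = { b, c, g, h, y }.
Z ::= y contributes {y}.
From Z ::= M: add FIRST(M) = { c, g }.
Union: FIRST(Z) = { b, c, g, h, y }.

{ b, c, g, h, y }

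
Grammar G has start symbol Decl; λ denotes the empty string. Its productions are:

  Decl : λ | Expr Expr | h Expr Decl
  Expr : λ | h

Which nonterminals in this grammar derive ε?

{ Decl, Expr }

Directly nullable (have an λ-production): Decl, Expr.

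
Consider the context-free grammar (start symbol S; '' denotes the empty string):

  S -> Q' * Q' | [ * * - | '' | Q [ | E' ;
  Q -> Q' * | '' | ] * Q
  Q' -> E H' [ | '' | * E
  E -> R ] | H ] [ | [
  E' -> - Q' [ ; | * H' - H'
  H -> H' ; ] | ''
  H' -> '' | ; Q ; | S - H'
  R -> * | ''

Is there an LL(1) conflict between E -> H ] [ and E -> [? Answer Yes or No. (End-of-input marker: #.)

FIRST(H ] [) = { *, -, ;, [, ] } and FIRST([) = { [ }.
Both contain [, so the two alternatives are not disjoint — LL(1) conflict.

Yes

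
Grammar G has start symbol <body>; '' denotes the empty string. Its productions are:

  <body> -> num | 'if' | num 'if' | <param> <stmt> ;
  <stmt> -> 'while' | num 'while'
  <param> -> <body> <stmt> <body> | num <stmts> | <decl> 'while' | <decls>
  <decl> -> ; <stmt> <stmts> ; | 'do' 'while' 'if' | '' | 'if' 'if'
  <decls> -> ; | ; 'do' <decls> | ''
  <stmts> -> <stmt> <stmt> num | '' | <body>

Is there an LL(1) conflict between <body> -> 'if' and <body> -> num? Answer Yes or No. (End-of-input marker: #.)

FIRST('if') = { 'if' } and FIRST(num) = { num }.
The FIRST sets are disjoint and neither alternative is nullable — no conflict.

No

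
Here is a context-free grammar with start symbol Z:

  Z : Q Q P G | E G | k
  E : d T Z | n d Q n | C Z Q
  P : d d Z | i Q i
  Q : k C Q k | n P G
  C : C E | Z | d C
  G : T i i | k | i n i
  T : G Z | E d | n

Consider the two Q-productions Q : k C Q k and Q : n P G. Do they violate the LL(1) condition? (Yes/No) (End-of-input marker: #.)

FIRST(k C Q k) = { k } and FIRST(n P G) = { n }.
The FIRST sets are disjoint and neither alternative is nullable — no conflict.

No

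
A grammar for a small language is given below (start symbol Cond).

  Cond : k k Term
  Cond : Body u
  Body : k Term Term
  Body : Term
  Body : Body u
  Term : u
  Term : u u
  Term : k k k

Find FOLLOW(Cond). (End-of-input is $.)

Cond is the start symbol, so $ ∈ FOLLOW(Cond).
Union: FOLLOW(Cond) = { $ }.

{ $ }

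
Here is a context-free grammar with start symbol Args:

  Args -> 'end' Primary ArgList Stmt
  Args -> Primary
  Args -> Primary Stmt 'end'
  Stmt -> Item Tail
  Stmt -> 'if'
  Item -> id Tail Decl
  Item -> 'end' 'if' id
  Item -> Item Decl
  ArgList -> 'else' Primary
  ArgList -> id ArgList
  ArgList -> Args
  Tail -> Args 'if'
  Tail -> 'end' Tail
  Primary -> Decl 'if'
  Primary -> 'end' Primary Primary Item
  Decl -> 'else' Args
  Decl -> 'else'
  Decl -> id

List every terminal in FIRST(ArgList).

{ 'else', 'end', id }

ArgList -> 'else' Primary contributes {'else'}.
ArgList -> id ArgList contributes {id}.
From ArgList -> Args: add FIRST(Args) = { 'else', 'end', id }.
Union: FIRST(ArgList) = { 'else', 'end', id }.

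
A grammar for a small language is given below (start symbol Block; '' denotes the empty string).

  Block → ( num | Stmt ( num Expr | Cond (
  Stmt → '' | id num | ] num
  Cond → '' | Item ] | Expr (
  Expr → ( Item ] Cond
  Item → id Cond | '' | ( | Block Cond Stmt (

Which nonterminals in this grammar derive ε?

Directly nullable (have an ''-production): Stmt, Cond, Item.
No other nonterminal has a production whose RHS symbols are all nullable.

{ Cond, Item, Stmt }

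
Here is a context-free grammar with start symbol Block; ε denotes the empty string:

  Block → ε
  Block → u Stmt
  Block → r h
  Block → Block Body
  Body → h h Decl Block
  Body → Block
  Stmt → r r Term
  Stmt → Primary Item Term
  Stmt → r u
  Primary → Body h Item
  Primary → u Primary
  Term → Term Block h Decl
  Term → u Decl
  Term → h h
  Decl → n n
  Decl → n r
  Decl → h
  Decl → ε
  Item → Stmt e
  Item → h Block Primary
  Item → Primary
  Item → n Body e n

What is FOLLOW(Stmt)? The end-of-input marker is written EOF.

In Block → u Stmt: Stmt is at the end, add FOLLOW(Block) = { EOF, e, h, r, u }.
In Item → Stmt e: add FIRST(e) = { e }.
Union: FOLLOW(Stmt) = { EOF, e, h, r, u }.

{ EOF, e, h, r, u }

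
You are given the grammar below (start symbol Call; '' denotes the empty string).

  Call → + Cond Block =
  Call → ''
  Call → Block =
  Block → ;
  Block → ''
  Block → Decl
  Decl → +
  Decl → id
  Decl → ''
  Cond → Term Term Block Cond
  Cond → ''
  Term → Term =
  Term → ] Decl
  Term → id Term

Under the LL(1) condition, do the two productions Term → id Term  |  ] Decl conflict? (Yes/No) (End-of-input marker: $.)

FIRST(id Term) = { id } and FIRST(] Decl) = { ] }.
The FIRST sets are disjoint and neither alternative is nullable — no conflict.

No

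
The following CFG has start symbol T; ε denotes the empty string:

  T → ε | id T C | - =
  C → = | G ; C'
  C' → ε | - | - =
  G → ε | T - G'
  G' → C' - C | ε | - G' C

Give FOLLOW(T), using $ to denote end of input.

{ $, -, ;, =, id }

T is the start symbol, so $ ∈ FOLLOW(T).
In T → id T C: add FIRST(C) = { -, ;, =, id }.
In G → T - G': add FIRST(- G') = { - }.
Union: FOLLOW(T) = { $, -, ;, =, id }.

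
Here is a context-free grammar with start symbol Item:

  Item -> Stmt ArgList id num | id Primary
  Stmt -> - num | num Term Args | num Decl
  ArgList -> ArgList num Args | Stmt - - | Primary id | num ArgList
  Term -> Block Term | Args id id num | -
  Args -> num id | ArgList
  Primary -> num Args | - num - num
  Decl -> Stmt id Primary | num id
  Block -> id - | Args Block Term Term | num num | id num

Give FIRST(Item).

{ -, id, num }

From Item -> Stmt ArgList id num: add FIRST(Stmt) = { -, num }.
Item -> id Primary contributes {id}.
Union: FIRST(Item) = { -, id, num }.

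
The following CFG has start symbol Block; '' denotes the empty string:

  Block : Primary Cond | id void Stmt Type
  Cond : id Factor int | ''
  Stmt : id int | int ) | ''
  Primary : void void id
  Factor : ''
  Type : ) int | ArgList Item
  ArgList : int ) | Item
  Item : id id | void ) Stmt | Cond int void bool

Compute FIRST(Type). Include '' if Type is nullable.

{ ), id, int, void }

Type : ) int contributes {)}.
From Type : ArgList Item: add FIRST(ArgList) = { id, int, void }.
Union: FIRST(Type) = { ), id, int, void }.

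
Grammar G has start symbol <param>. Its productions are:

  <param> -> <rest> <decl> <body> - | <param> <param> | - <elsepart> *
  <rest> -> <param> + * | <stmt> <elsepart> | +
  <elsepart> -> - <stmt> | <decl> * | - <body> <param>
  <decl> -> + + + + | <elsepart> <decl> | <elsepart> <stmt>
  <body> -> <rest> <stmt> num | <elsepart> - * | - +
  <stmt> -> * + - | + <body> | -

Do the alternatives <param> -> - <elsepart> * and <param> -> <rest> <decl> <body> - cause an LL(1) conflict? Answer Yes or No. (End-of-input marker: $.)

Yes

FIRST(- <elsepart> *) = { - } and FIRST(<rest> <decl> <body> -) = { *, +, - }.
Both contain -, so the two alternatives are not disjoint — LL(1) conflict.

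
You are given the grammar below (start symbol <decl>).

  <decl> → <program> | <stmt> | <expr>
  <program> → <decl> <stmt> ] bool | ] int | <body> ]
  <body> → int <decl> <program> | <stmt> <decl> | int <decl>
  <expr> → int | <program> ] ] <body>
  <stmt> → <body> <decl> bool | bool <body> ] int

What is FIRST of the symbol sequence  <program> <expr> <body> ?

Add FIRST(<program>) = { ], bool, int }; <program> is not nullable, stop.

{ ], bool, int }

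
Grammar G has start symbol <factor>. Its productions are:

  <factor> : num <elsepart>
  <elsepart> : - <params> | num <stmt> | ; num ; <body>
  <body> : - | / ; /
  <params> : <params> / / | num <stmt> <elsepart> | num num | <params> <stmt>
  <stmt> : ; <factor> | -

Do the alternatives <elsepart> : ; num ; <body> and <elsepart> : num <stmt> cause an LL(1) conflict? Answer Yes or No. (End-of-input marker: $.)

No

FIRST(; num ; <body>) = { ; } and FIRST(num <stmt>) = { num }.
The FIRST sets are disjoint and neither alternative is nullable — no conflict.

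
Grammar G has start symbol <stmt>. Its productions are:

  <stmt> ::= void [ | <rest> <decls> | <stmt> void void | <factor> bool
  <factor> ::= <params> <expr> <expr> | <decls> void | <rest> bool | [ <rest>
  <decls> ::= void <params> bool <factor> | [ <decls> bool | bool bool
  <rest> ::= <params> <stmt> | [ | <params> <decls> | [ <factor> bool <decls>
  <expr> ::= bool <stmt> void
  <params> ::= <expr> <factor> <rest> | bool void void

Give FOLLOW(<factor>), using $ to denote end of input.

{ $, [, bool, void }

In <stmt> ::= <factor> bool: add FIRST(bool) = { bool }.
In <decls> ::= void <params> bool <factor>: <factor> is at the end, add FOLLOW(<decls>) = { $, [, bool, void }.
In <rest> ::= [ <factor> bool <decls>: add FIRST(bool <decls>) = { bool }.
In <params> ::= <expr> <factor> <rest>: add FIRST(<rest>) = { [, bool }.
Union: FOLLOW(<factor>) = { $, [, bool, void }.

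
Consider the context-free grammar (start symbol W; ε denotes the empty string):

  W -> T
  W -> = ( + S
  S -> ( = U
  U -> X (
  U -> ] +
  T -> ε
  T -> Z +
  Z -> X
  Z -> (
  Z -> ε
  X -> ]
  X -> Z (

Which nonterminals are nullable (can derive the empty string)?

{ T, W, Z }

Directly nullable (have an ε-production): T, Z.
W -> T with every symbol nullable, so W is nullable.
No other nonterminal has a production whose RHS symbols are all nullable.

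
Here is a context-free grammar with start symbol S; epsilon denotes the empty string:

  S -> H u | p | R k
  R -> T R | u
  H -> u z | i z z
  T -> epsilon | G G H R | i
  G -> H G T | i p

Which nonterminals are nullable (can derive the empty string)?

Directly nullable (have an epsilon-production): T.
No other nonterminal has a production whose RHS symbols are all nullable.

{ T }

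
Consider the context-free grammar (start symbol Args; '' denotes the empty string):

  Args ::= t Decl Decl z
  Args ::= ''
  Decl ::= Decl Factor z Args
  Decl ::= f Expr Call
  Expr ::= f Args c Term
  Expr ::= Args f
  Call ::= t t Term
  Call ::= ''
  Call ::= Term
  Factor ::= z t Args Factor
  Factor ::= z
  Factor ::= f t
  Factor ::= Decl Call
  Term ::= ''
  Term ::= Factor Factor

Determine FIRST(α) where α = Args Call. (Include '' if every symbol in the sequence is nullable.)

Add FIRST(Args)\{''} = { t }; Args is nullable, continue.
Add FIRST(Call)\{''} = { f, t, z }; Call is nullable, continue.
Every symbol is nullable, so include ''.

{ f, t, z, '' }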